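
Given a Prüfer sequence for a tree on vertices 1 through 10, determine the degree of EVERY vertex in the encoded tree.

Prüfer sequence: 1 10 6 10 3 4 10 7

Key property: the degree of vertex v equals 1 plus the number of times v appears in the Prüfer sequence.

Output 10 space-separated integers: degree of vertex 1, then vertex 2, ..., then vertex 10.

p_1 = 1: count[1] becomes 1
p_2 = 10: count[10] becomes 1
p_3 = 6: count[6] becomes 1
p_4 = 10: count[10] becomes 2
p_5 = 3: count[3] becomes 1
p_6 = 4: count[4] becomes 1
p_7 = 10: count[10] becomes 3
p_8 = 7: count[7] becomes 1
Degrees (1 + count): deg[1]=1+1=2, deg[2]=1+0=1, deg[3]=1+1=2, deg[4]=1+1=2, deg[5]=1+0=1, deg[6]=1+1=2, deg[7]=1+1=2, deg[8]=1+0=1, deg[9]=1+0=1, deg[10]=1+3=4

Answer: 2 1 2 2 1 2 2 1 1 4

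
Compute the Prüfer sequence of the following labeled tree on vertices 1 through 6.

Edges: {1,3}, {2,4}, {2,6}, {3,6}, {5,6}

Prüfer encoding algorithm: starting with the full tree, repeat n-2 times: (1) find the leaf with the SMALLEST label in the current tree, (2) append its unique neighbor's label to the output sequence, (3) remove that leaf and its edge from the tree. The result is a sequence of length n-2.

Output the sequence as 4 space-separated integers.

Answer: 3 6 2 6

Derivation:
Step 1: leaves = {1,4,5}. Remove smallest leaf 1, emit neighbor 3.
Step 2: leaves = {3,4,5}. Remove smallest leaf 3, emit neighbor 6.
Step 3: leaves = {4,5}. Remove smallest leaf 4, emit neighbor 2.
Step 4: leaves = {2,5}. Remove smallest leaf 2, emit neighbor 6.
Done: 2 vertices remain (5, 6). Sequence = [3 6 2 6]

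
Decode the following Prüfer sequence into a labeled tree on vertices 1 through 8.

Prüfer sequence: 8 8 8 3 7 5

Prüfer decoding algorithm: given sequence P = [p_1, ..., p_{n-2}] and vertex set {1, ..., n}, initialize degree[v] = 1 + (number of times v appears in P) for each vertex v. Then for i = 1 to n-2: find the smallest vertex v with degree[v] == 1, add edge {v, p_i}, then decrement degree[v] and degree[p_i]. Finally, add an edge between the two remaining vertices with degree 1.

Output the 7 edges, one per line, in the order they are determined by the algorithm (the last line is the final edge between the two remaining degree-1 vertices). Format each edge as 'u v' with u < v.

Initial degrees: {1:1, 2:1, 3:2, 4:1, 5:2, 6:1, 7:2, 8:4}
Step 1: smallest deg-1 vertex = 1, p_1 = 8. Add edge {1,8}. Now deg[1]=0, deg[8]=3.
Step 2: smallest deg-1 vertex = 2, p_2 = 8. Add edge {2,8}. Now deg[2]=0, deg[8]=2.
Step 3: smallest deg-1 vertex = 4, p_3 = 8. Add edge {4,8}. Now deg[4]=0, deg[8]=1.
Step 4: smallest deg-1 vertex = 6, p_4 = 3. Add edge {3,6}. Now deg[6]=0, deg[3]=1.
Step 5: smallest deg-1 vertex = 3, p_5 = 7. Add edge {3,7}. Now deg[3]=0, deg[7]=1.
Step 6: smallest deg-1 vertex = 7, p_6 = 5. Add edge {5,7}. Now deg[7]=0, deg[5]=1.
Final: two remaining deg-1 vertices are 5, 8. Add edge {5,8}.

Answer: 1 8
2 8
4 8
3 6
3 7
5 7
5 8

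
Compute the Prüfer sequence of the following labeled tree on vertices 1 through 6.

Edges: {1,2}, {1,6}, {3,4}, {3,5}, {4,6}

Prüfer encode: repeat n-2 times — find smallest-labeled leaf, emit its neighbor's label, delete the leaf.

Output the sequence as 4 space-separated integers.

Step 1: leaves = {2,5}. Remove smallest leaf 2, emit neighbor 1.
Step 2: leaves = {1,5}. Remove smallest leaf 1, emit neighbor 6.
Step 3: leaves = {5,6}. Remove smallest leaf 5, emit neighbor 3.
Step 4: leaves = {3,6}. Remove smallest leaf 3, emit neighbor 4.
Done: 2 vertices remain (4, 6). Sequence = [1 6 3 4]

Answer: 1 6 3 4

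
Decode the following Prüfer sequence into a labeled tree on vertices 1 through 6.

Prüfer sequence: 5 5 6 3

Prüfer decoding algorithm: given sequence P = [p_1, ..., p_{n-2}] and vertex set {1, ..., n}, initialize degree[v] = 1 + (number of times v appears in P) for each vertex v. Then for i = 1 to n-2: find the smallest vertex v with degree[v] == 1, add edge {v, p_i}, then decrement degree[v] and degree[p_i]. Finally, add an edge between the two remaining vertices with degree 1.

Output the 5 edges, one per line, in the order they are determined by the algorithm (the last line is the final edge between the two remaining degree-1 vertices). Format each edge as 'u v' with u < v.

Answer: 1 5
2 5
4 6
3 5
3 6

Derivation:
Initial degrees: {1:1, 2:1, 3:2, 4:1, 5:3, 6:2}
Step 1: smallest deg-1 vertex = 1, p_1 = 5. Add edge {1,5}. Now deg[1]=0, deg[5]=2.
Step 2: smallest deg-1 vertex = 2, p_2 = 5. Add edge {2,5}. Now deg[2]=0, deg[5]=1.
Step 3: smallest deg-1 vertex = 4, p_3 = 6. Add edge {4,6}. Now deg[4]=0, deg[6]=1.
Step 4: smallest deg-1 vertex = 5, p_4 = 3. Add edge {3,5}. Now deg[5]=0, deg[3]=1.
Final: two remaining deg-1 vertices are 3, 6. Add edge {3,6}.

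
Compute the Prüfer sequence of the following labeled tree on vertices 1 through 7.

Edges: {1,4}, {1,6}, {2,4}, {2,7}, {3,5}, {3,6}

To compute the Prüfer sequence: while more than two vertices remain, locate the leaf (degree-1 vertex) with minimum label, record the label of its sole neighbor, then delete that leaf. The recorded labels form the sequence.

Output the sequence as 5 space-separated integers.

Answer: 3 6 1 4 2

Derivation:
Step 1: leaves = {5,7}. Remove smallest leaf 5, emit neighbor 3.
Step 2: leaves = {3,7}. Remove smallest leaf 3, emit neighbor 6.
Step 3: leaves = {6,7}. Remove smallest leaf 6, emit neighbor 1.
Step 4: leaves = {1,7}. Remove smallest leaf 1, emit neighbor 4.
Step 5: leaves = {4,7}. Remove smallest leaf 4, emit neighbor 2.
Done: 2 vertices remain (2, 7). Sequence = [3 6 1 4 2]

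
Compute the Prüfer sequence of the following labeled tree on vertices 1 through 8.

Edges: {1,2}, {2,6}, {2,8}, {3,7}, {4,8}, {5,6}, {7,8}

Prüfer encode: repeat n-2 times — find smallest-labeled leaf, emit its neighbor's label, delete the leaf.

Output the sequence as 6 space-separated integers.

Answer: 2 7 8 6 2 8

Derivation:
Step 1: leaves = {1,3,4,5}. Remove smallest leaf 1, emit neighbor 2.
Step 2: leaves = {3,4,5}. Remove smallest leaf 3, emit neighbor 7.
Step 3: leaves = {4,5,7}. Remove smallest leaf 4, emit neighbor 8.
Step 4: leaves = {5,7}. Remove smallest leaf 5, emit neighbor 6.
Step 5: leaves = {6,7}. Remove smallest leaf 6, emit neighbor 2.
Step 6: leaves = {2,7}. Remove smallest leaf 2, emit neighbor 8.
Done: 2 vertices remain (7, 8). Sequence = [2 7 8 6 2 8]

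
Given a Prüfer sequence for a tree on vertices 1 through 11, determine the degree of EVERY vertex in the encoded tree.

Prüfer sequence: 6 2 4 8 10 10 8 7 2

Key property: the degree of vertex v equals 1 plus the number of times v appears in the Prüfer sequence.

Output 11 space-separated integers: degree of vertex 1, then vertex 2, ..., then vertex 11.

p_1 = 6: count[6] becomes 1
p_2 = 2: count[2] becomes 1
p_3 = 4: count[4] becomes 1
p_4 = 8: count[8] becomes 1
p_5 = 10: count[10] becomes 1
p_6 = 10: count[10] becomes 2
p_7 = 8: count[8] becomes 2
p_8 = 7: count[7] becomes 1
p_9 = 2: count[2] becomes 2
Degrees (1 + count): deg[1]=1+0=1, deg[2]=1+2=3, deg[3]=1+0=1, deg[4]=1+1=2, deg[5]=1+0=1, deg[6]=1+1=2, deg[7]=1+1=2, deg[8]=1+2=3, deg[9]=1+0=1, deg[10]=1+2=3, deg[11]=1+0=1

Answer: 1 3 1 2 1 2 2 3 1 3 1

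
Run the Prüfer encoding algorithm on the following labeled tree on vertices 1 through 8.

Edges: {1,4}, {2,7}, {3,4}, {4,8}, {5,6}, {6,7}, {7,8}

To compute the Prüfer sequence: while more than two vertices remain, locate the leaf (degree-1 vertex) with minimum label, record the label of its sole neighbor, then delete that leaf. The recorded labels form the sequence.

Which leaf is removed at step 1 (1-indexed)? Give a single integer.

Step 1: current leaves = {1,2,3,5}. Remove leaf 1 (neighbor: 4).

Answer: 1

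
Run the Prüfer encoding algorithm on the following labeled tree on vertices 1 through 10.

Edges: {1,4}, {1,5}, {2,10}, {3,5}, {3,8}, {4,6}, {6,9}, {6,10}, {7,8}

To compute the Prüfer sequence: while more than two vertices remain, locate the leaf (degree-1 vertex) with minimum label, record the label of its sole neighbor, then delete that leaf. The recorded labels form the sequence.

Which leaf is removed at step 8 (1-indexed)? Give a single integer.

Answer: 9

Derivation:
Step 1: current leaves = {2,7,9}. Remove leaf 2 (neighbor: 10).
Step 2: current leaves = {7,9,10}. Remove leaf 7 (neighbor: 8).
Step 3: current leaves = {8,9,10}. Remove leaf 8 (neighbor: 3).
Step 4: current leaves = {3,9,10}. Remove leaf 3 (neighbor: 5).
Step 5: current leaves = {5,9,10}. Remove leaf 5 (neighbor: 1).
Step 6: current leaves = {1,9,10}. Remove leaf 1 (neighbor: 4).
Step 7: current leaves = {4,9,10}. Remove leaf 4 (neighbor: 6).
Step 8: current leaves = {9,10}. Remove leaf 9 (neighbor: 6).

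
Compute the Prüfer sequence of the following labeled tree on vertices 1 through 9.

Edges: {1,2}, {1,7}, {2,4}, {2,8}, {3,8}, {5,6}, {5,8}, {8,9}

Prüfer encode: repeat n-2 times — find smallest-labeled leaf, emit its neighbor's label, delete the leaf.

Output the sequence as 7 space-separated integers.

Step 1: leaves = {3,4,6,7,9}. Remove smallest leaf 3, emit neighbor 8.
Step 2: leaves = {4,6,7,9}. Remove smallest leaf 4, emit neighbor 2.
Step 3: leaves = {6,7,9}. Remove smallest leaf 6, emit neighbor 5.
Step 4: leaves = {5,7,9}. Remove smallest leaf 5, emit neighbor 8.
Step 5: leaves = {7,9}. Remove smallest leaf 7, emit neighbor 1.
Step 6: leaves = {1,9}. Remove smallest leaf 1, emit neighbor 2.
Step 7: leaves = {2,9}. Remove smallest leaf 2, emit neighbor 8.
Done: 2 vertices remain (8, 9). Sequence = [8 2 5 8 1 2 8]

Answer: 8 2 5 8 1 2 8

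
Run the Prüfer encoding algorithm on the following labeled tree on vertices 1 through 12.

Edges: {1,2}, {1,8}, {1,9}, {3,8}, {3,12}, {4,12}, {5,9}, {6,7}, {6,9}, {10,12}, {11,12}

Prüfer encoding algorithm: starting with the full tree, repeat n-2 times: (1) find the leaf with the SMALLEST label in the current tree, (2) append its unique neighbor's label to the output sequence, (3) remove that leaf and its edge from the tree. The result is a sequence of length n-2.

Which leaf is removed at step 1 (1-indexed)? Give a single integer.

Step 1: current leaves = {2,4,5,7,10,11}. Remove leaf 2 (neighbor: 1).

Answer: 2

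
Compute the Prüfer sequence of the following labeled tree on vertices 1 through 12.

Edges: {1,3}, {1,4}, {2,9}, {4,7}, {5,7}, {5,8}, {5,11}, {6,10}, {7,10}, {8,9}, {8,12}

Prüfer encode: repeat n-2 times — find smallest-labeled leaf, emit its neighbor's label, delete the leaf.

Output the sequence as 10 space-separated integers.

Step 1: leaves = {2,3,6,11,12}. Remove smallest leaf 2, emit neighbor 9.
Step 2: leaves = {3,6,9,11,12}. Remove smallest leaf 3, emit neighbor 1.
Step 3: leaves = {1,6,9,11,12}. Remove smallest leaf 1, emit neighbor 4.
Step 4: leaves = {4,6,9,11,12}. Remove smallest leaf 4, emit neighbor 7.
Step 5: leaves = {6,9,11,12}. Remove smallest leaf 6, emit neighbor 10.
Step 6: leaves = {9,10,11,12}. Remove smallest leaf 9, emit neighbor 8.
Step 7: leaves = {10,11,12}. Remove smallest leaf 10, emit neighbor 7.
Step 8: leaves = {7,11,12}. Remove smallest leaf 7, emit neighbor 5.
Step 9: leaves = {11,12}. Remove smallest leaf 11, emit neighbor 5.
Step 10: leaves = {5,12}. Remove smallest leaf 5, emit neighbor 8.
Done: 2 vertices remain (8, 12). Sequence = [9 1 4 7 10 8 7 5 5 8]

Answer: 9 1 4 7 10 8 7 5 5 8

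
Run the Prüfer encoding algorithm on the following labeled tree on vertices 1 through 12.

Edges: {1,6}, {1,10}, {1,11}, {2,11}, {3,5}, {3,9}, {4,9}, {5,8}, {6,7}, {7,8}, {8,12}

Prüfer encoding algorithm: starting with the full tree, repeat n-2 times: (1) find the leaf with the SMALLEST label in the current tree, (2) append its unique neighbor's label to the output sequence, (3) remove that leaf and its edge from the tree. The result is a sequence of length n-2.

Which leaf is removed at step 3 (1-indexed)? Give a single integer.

Step 1: current leaves = {2,4,10,12}. Remove leaf 2 (neighbor: 11).
Step 2: current leaves = {4,10,11,12}. Remove leaf 4 (neighbor: 9).
Step 3: current leaves = {9,10,11,12}. Remove leaf 9 (neighbor: 3).

Answer: 9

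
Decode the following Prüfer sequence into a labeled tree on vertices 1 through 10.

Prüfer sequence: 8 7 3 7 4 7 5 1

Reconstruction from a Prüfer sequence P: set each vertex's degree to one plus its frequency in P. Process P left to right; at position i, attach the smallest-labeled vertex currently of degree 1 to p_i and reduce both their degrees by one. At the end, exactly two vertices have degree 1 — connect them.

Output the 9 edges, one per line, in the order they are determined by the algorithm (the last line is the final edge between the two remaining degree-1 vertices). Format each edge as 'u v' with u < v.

Answer: 2 8
6 7
3 8
3 7
4 9
4 7
5 7
1 5
1 10

Derivation:
Initial degrees: {1:2, 2:1, 3:2, 4:2, 5:2, 6:1, 7:4, 8:2, 9:1, 10:1}
Step 1: smallest deg-1 vertex = 2, p_1 = 8. Add edge {2,8}. Now deg[2]=0, deg[8]=1.
Step 2: smallest deg-1 vertex = 6, p_2 = 7. Add edge {6,7}. Now deg[6]=0, deg[7]=3.
Step 3: smallest deg-1 vertex = 8, p_3 = 3. Add edge {3,8}. Now deg[8]=0, deg[3]=1.
Step 4: smallest deg-1 vertex = 3, p_4 = 7. Add edge {3,7}. Now deg[3]=0, deg[7]=2.
Step 5: smallest deg-1 vertex = 9, p_5 = 4. Add edge {4,9}. Now deg[9]=0, deg[4]=1.
Step 6: smallest deg-1 vertex = 4, p_6 = 7. Add edge {4,7}. Now deg[4]=0, deg[7]=1.
Step 7: smallest deg-1 vertex = 7, p_7 = 5. Add edge {5,7}. Now deg[7]=0, deg[5]=1.
Step 8: smallest deg-1 vertex = 5, p_8 = 1. Add edge {1,5}. Now deg[5]=0, deg[1]=1.
Final: two remaining deg-1 vertices are 1, 10. Add edge {1,10}.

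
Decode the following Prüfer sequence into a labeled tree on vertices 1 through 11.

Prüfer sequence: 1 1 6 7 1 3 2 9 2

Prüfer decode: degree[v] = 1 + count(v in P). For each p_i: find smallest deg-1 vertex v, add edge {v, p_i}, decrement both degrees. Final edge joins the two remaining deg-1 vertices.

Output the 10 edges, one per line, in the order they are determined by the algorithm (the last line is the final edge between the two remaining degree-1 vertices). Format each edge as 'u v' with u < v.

Initial degrees: {1:4, 2:3, 3:2, 4:1, 5:1, 6:2, 7:2, 8:1, 9:2, 10:1, 11:1}
Step 1: smallest deg-1 vertex = 4, p_1 = 1. Add edge {1,4}. Now deg[4]=0, deg[1]=3.
Step 2: smallest deg-1 vertex = 5, p_2 = 1. Add edge {1,5}. Now deg[5]=0, deg[1]=2.
Step 3: smallest deg-1 vertex = 8, p_3 = 6. Add edge {6,8}. Now deg[8]=0, deg[6]=1.
Step 4: smallest deg-1 vertex = 6, p_4 = 7. Add edge {6,7}. Now deg[6]=0, deg[7]=1.
Step 5: smallest deg-1 vertex = 7, p_5 = 1. Add edge {1,7}. Now deg[7]=0, deg[1]=1.
Step 6: smallest deg-1 vertex = 1, p_6 = 3. Add edge {1,3}. Now deg[1]=0, deg[3]=1.
Step 7: smallest deg-1 vertex = 3, p_7 = 2. Add edge {2,3}. Now deg[3]=0, deg[2]=2.
Step 8: smallest deg-1 vertex = 10, p_8 = 9. Add edge {9,10}. Now deg[10]=0, deg[9]=1.
Step 9: smallest deg-1 vertex = 9, p_9 = 2. Add edge {2,9}. Now deg[9]=0, deg[2]=1.
Final: two remaining deg-1 vertices are 2, 11. Add edge {2,11}.

Answer: 1 4
1 5
6 8
6 7
1 7
1 3
2 3
9 10
2 9
2 11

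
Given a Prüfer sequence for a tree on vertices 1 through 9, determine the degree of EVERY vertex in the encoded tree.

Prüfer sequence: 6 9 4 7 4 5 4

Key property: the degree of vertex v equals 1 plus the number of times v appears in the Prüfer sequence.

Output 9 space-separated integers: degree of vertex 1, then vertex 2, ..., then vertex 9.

Answer: 1 1 1 4 2 2 2 1 2

Derivation:
p_1 = 6: count[6] becomes 1
p_2 = 9: count[9] becomes 1
p_3 = 4: count[4] becomes 1
p_4 = 7: count[7] becomes 1
p_5 = 4: count[4] becomes 2
p_6 = 5: count[5] becomes 1
p_7 = 4: count[4] becomes 3
Degrees (1 + count): deg[1]=1+0=1, deg[2]=1+0=1, deg[3]=1+0=1, deg[4]=1+3=4, deg[5]=1+1=2, deg[6]=1+1=2, deg[7]=1+1=2, deg[8]=1+0=1, deg[9]=1+1=2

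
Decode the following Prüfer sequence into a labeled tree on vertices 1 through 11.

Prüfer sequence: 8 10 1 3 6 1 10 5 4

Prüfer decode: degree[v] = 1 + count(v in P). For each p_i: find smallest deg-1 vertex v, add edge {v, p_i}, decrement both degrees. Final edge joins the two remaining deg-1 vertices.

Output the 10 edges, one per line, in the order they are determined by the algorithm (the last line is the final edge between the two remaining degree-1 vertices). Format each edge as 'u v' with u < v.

Answer: 2 8
7 10
1 8
3 9
3 6
1 6
1 10
5 10
4 5
4 11

Derivation:
Initial degrees: {1:3, 2:1, 3:2, 4:2, 5:2, 6:2, 7:1, 8:2, 9:1, 10:3, 11:1}
Step 1: smallest deg-1 vertex = 2, p_1 = 8. Add edge {2,8}. Now deg[2]=0, deg[8]=1.
Step 2: smallest deg-1 vertex = 7, p_2 = 10. Add edge {7,10}. Now deg[7]=0, deg[10]=2.
Step 3: smallest deg-1 vertex = 8, p_3 = 1. Add edge {1,8}. Now deg[8]=0, deg[1]=2.
Step 4: smallest deg-1 vertex = 9, p_4 = 3. Add edge {3,9}. Now deg[9]=0, deg[3]=1.
Step 5: smallest deg-1 vertex = 3, p_5 = 6. Add edge {3,6}. Now deg[3]=0, deg[6]=1.
Step 6: smallest deg-1 vertex = 6, p_6 = 1. Add edge {1,6}. Now deg[6]=0, deg[1]=1.
Step 7: smallest deg-1 vertex = 1, p_7 = 10. Add edge {1,10}. Now deg[1]=0, deg[10]=1.
Step 8: smallest deg-1 vertex = 10, p_8 = 5. Add edge {5,10}. Now deg[10]=0, deg[5]=1.
Step 9: smallest deg-1 vertex = 5, p_9 = 4. Add edge {4,5}. Now deg[5]=0, deg[4]=1.
Final: two remaining deg-1 vertices are 4, 11. Add edge {4,11}.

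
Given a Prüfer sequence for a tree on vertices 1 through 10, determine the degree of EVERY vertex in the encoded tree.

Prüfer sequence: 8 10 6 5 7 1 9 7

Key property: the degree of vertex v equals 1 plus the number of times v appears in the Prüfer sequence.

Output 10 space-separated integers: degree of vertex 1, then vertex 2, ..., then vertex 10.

Answer: 2 1 1 1 2 2 3 2 2 2

Derivation:
p_1 = 8: count[8] becomes 1
p_2 = 10: count[10] becomes 1
p_3 = 6: count[6] becomes 1
p_4 = 5: count[5] becomes 1
p_5 = 7: count[7] becomes 1
p_6 = 1: count[1] becomes 1
p_7 = 9: count[9] becomes 1
p_8 = 7: count[7] becomes 2
Degrees (1 + count): deg[1]=1+1=2, deg[2]=1+0=1, deg[3]=1+0=1, deg[4]=1+0=1, deg[5]=1+1=2, deg[6]=1+1=2, deg[7]=1+2=3, deg[8]=1+1=2, deg[9]=1+1=2, deg[10]=1+1=2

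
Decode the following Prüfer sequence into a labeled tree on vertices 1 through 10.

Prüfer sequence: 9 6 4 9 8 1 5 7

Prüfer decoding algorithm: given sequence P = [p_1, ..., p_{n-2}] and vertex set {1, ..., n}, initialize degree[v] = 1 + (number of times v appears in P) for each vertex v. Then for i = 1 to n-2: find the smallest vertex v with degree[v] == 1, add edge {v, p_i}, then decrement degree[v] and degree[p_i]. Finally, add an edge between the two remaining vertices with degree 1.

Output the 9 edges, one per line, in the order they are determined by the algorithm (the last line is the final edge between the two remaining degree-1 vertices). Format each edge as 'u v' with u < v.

Initial degrees: {1:2, 2:1, 3:1, 4:2, 5:2, 6:2, 7:2, 8:2, 9:3, 10:1}
Step 1: smallest deg-1 vertex = 2, p_1 = 9. Add edge {2,9}. Now deg[2]=0, deg[9]=2.
Step 2: smallest deg-1 vertex = 3, p_2 = 6. Add edge {3,6}. Now deg[3]=0, deg[6]=1.
Step 3: smallest deg-1 vertex = 6, p_3 = 4. Add edge {4,6}. Now deg[6]=0, deg[4]=1.
Step 4: smallest deg-1 vertex = 4, p_4 = 9. Add edge {4,9}. Now deg[4]=0, deg[9]=1.
Step 5: smallest deg-1 vertex = 9, p_5 = 8. Add edge {8,9}. Now deg[9]=0, deg[8]=1.
Step 6: smallest deg-1 vertex = 8, p_6 = 1. Add edge {1,8}. Now deg[8]=0, deg[1]=1.
Step 7: smallest deg-1 vertex = 1, p_7 = 5. Add edge {1,5}. Now deg[1]=0, deg[5]=1.
Step 8: smallest deg-1 vertex = 5, p_8 = 7. Add edge {5,7}. Now deg[5]=0, deg[7]=1.
Final: two remaining deg-1 vertices are 7, 10. Add edge {7,10}.

Answer: 2 9
3 6
4 6
4 9
8 9
1 8
1 5
5 7
7 10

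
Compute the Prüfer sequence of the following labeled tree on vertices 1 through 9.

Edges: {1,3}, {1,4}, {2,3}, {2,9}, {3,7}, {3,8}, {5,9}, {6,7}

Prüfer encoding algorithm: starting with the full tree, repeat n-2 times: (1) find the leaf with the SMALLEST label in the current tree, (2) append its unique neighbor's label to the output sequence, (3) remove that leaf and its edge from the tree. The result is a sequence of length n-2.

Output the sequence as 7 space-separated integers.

Answer: 1 3 9 7 3 3 2

Derivation:
Step 1: leaves = {4,5,6,8}. Remove smallest leaf 4, emit neighbor 1.
Step 2: leaves = {1,5,6,8}. Remove smallest leaf 1, emit neighbor 3.
Step 3: leaves = {5,6,8}. Remove smallest leaf 5, emit neighbor 9.
Step 4: leaves = {6,8,9}. Remove smallest leaf 6, emit neighbor 7.
Step 5: leaves = {7,8,9}. Remove smallest leaf 7, emit neighbor 3.
Step 6: leaves = {8,9}. Remove smallest leaf 8, emit neighbor 3.
Step 7: leaves = {3,9}. Remove smallest leaf 3, emit neighbor 2.
Done: 2 vertices remain (2, 9). Sequence = [1 3 9 7 3 3 2]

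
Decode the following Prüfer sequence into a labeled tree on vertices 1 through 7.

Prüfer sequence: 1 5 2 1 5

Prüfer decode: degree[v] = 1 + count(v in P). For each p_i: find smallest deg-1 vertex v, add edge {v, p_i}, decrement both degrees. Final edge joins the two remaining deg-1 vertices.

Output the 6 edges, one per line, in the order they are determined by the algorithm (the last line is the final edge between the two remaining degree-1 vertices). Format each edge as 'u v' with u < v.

Initial degrees: {1:3, 2:2, 3:1, 4:1, 5:3, 6:1, 7:1}
Step 1: smallest deg-1 vertex = 3, p_1 = 1. Add edge {1,3}. Now deg[3]=0, deg[1]=2.
Step 2: smallest deg-1 vertex = 4, p_2 = 5. Add edge {4,5}. Now deg[4]=0, deg[5]=2.
Step 3: smallest deg-1 vertex = 6, p_3 = 2. Add edge {2,6}. Now deg[6]=0, deg[2]=1.
Step 4: smallest deg-1 vertex = 2, p_4 = 1. Add edge {1,2}. Now deg[2]=0, deg[1]=1.
Step 5: smallest deg-1 vertex = 1, p_5 = 5. Add edge {1,5}. Now deg[1]=0, deg[5]=1.
Final: two remaining deg-1 vertices are 5, 7. Add edge {5,7}.

Answer: 1 3
4 5
2 6
1 2
1 5
5 7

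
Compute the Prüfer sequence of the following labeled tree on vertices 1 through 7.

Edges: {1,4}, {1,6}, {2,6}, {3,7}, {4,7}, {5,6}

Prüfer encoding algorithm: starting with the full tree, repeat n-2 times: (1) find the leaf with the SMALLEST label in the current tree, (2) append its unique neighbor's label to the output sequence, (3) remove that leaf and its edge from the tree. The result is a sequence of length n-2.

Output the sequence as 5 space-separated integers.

Answer: 6 7 6 1 4

Derivation:
Step 1: leaves = {2,3,5}. Remove smallest leaf 2, emit neighbor 6.
Step 2: leaves = {3,5}. Remove smallest leaf 3, emit neighbor 7.
Step 3: leaves = {5,7}. Remove smallest leaf 5, emit neighbor 6.
Step 4: leaves = {6,7}. Remove smallest leaf 6, emit neighbor 1.
Step 5: leaves = {1,7}. Remove smallest leaf 1, emit neighbor 4.
Done: 2 vertices remain (4, 7). Sequence = [6 7 6 1 4]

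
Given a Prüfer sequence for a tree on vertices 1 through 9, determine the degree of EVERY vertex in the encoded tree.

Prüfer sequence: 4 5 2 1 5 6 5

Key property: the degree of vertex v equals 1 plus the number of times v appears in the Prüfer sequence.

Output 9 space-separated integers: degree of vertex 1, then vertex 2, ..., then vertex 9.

p_1 = 4: count[4] becomes 1
p_2 = 5: count[5] becomes 1
p_3 = 2: count[2] becomes 1
p_4 = 1: count[1] becomes 1
p_5 = 5: count[5] becomes 2
p_6 = 6: count[6] becomes 1
p_7 = 5: count[5] becomes 3
Degrees (1 + count): deg[1]=1+1=2, deg[2]=1+1=2, deg[3]=1+0=1, deg[4]=1+1=2, deg[5]=1+3=4, deg[6]=1+1=2, deg[7]=1+0=1, deg[8]=1+0=1, deg[9]=1+0=1

Answer: 2 2 1 2 4 2 1 1 1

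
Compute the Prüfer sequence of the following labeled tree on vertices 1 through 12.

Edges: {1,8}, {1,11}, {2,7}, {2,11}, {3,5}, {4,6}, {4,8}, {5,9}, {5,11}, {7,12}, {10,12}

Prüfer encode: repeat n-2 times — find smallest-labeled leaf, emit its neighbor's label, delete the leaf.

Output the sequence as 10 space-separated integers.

Step 1: leaves = {3,6,9,10}. Remove smallest leaf 3, emit neighbor 5.
Step 2: leaves = {6,9,10}. Remove smallest leaf 6, emit neighbor 4.
Step 3: leaves = {4,9,10}. Remove smallest leaf 4, emit neighbor 8.
Step 4: leaves = {8,9,10}. Remove smallest leaf 8, emit neighbor 1.
Step 5: leaves = {1,9,10}. Remove smallest leaf 1, emit neighbor 11.
Step 6: leaves = {9,10}. Remove smallest leaf 9, emit neighbor 5.
Step 7: leaves = {5,10}. Remove smallest leaf 5, emit neighbor 11.
Step 8: leaves = {10,11}. Remove smallest leaf 10, emit neighbor 12.
Step 9: leaves = {11,12}. Remove smallest leaf 11, emit neighbor 2.
Step 10: leaves = {2,12}. Remove smallest leaf 2, emit neighbor 7.
Done: 2 vertices remain (7, 12). Sequence = [5 4 8 1 11 5 11 12 2 7]

Answer: 5 4 8 1 11 5 11 12 2 7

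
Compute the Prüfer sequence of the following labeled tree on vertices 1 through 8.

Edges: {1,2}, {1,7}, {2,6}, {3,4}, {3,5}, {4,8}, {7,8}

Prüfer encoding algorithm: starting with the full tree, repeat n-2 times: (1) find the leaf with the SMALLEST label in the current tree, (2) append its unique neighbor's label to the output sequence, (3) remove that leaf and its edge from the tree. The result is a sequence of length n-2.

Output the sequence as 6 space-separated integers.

Answer: 3 4 8 2 1 7

Derivation:
Step 1: leaves = {5,6}. Remove smallest leaf 5, emit neighbor 3.
Step 2: leaves = {3,6}. Remove smallest leaf 3, emit neighbor 4.
Step 3: leaves = {4,6}. Remove smallest leaf 4, emit neighbor 8.
Step 4: leaves = {6,8}. Remove smallest leaf 6, emit neighbor 2.
Step 5: leaves = {2,8}. Remove smallest leaf 2, emit neighbor 1.
Step 6: leaves = {1,8}. Remove smallest leaf 1, emit neighbor 7.
Done: 2 vertices remain (7, 8). Sequence = [3 4 8 2 1 7]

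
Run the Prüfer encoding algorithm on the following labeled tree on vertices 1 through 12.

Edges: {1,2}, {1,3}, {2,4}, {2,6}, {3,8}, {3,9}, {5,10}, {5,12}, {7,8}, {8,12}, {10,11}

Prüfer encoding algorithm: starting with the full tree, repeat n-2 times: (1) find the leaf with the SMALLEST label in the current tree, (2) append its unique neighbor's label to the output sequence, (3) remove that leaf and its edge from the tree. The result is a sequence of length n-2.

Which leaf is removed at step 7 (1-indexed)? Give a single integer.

Step 1: current leaves = {4,6,7,9,11}. Remove leaf 4 (neighbor: 2).
Step 2: current leaves = {6,7,9,11}. Remove leaf 6 (neighbor: 2).
Step 3: current leaves = {2,7,9,11}. Remove leaf 2 (neighbor: 1).
Step 4: current leaves = {1,7,9,11}. Remove leaf 1 (neighbor: 3).
Step 5: current leaves = {7,9,11}. Remove leaf 7 (neighbor: 8).
Step 6: current leaves = {9,11}. Remove leaf 9 (neighbor: 3).
Step 7: current leaves = {3,11}. Remove leaf 3 (neighbor: 8).

Answer: 3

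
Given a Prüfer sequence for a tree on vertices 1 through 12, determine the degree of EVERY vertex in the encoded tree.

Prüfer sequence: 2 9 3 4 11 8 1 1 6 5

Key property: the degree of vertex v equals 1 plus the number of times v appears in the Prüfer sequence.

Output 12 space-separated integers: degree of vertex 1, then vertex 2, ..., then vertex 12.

Answer: 3 2 2 2 2 2 1 2 2 1 2 1

Derivation:
p_1 = 2: count[2] becomes 1
p_2 = 9: count[9] becomes 1
p_3 = 3: count[3] becomes 1
p_4 = 4: count[4] becomes 1
p_5 = 11: count[11] becomes 1
p_6 = 8: count[8] becomes 1
p_7 = 1: count[1] becomes 1
p_8 = 1: count[1] becomes 2
p_9 = 6: count[6] becomes 1
p_10 = 5: count[5] becomes 1
Degrees (1 + count): deg[1]=1+2=3, deg[2]=1+1=2, deg[3]=1+1=2, deg[4]=1+1=2, deg[5]=1+1=2, deg[6]=1+1=2, deg[7]=1+0=1, deg[8]=1+1=2, deg[9]=1+1=2, deg[10]=1+0=1, deg[11]=1+1=2, deg[12]=1+0=1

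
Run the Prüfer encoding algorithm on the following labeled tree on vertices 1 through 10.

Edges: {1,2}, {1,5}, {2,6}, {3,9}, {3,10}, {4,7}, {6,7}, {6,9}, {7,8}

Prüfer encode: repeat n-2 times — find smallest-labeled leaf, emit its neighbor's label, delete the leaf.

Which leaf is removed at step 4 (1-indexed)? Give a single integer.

Step 1: current leaves = {4,5,8,10}. Remove leaf 4 (neighbor: 7).
Step 2: current leaves = {5,8,10}. Remove leaf 5 (neighbor: 1).
Step 3: current leaves = {1,8,10}. Remove leaf 1 (neighbor: 2).
Step 4: current leaves = {2,8,10}. Remove leaf 2 (neighbor: 6).

Answer: 2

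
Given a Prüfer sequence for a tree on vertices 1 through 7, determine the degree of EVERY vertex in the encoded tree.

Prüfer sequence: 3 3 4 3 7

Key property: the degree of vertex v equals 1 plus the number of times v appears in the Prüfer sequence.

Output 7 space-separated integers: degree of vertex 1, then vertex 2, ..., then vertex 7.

Answer: 1 1 4 2 1 1 2

Derivation:
p_1 = 3: count[3] becomes 1
p_2 = 3: count[3] becomes 2
p_3 = 4: count[4] becomes 1
p_4 = 3: count[3] becomes 3
p_5 = 7: count[7] becomes 1
Degrees (1 + count): deg[1]=1+0=1, deg[2]=1+0=1, deg[3]=1+3=4, deg[4]=1+1=2, deg[5]=1+0=1, deg[6]=1+0=1, deg[7]=1+1=2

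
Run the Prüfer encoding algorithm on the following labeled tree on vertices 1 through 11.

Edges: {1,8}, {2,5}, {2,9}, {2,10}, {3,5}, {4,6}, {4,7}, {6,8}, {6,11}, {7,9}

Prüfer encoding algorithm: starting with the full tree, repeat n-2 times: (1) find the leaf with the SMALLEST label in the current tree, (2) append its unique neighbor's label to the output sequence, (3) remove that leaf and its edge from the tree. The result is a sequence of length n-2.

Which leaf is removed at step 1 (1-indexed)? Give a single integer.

Answer: 1

Derivation:
Step 1: current leaves = {1,3,10,11}. Remove leaf 1 (neighbor: 8).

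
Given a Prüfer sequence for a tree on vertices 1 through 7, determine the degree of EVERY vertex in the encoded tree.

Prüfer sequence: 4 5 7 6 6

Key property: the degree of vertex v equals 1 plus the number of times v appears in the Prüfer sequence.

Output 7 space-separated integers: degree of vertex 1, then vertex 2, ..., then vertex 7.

Answer: 1 1 1 2 2 3 2

Derivation:
p_1 = 4: count[4] becomes 1
p_2 = 5: count[5] becomes 1
p_3 = 7: count[7] becomes 1
p_4 = 6: count[6] becomes 1
p_5 = 6: count[6] becomes 2
Degrees (1 + count): deg[1]=1+0=1, deg[2]=1+0=1, deg[3]=1+0=1, deg[4]=1+1=2, deg[5]=1+1=2, deg[6]=1+2=3, deg[7]=1+1=2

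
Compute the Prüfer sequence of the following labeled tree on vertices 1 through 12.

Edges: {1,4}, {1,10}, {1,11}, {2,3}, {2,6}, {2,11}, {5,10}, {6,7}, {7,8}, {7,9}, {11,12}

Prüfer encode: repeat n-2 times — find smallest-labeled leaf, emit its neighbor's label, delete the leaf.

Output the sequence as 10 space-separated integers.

Answer: 2 1 10 7 7 6 2 11 1 11

Derivation:
Step 1: leaves = {3,4,5,8,9,12}. Remove smallest leaf 3, emit neighbor 2.
Step 2: leaves = {4,5,8,9,12}. Remove smallest leaf 4, emit neighbor 1.
Step 3: leaves = {5,8,9,12}. Remove smallest leaf 5, emit neighbor 10.
Step 4: leaves = {8,9,10,12}. Remove smallest leaf 8, emit neighbor 7.
Step 5: leaves = {9,10,12}. Remove smallest leaf 9, emit neighbor 7.
Step 6: leaves = {7,10,12}. Remove smallest leaf 7, emit neighbor 6.
Step 7: leaves = {6,10,12}. Remove smallest leaf 6, emit neighbor 2.
Step 8: leaves = {2,10,12}. Remove smallest leaf 2, emit neighbor 11.
Step 9: leaves = {10,12}. Remove smallest leaf 10, emit neighbor 1.
Step 10: leaves = {1,12}. Remove smallest leaf 1, emit neighbor 11.
Done: 2 vertices remain (11, 12). Sequence = [2 1 10 7 7 6 2 11 1 11]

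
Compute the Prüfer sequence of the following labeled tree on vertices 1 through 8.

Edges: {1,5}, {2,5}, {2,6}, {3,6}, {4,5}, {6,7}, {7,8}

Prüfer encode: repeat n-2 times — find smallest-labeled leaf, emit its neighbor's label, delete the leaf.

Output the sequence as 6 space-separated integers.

Answer: 5 6 5 2 6 7

Derivation:
Step 1: leaves = {1,3,4,8}. Remove smallest leaf 1, emit neighbor 5.
Step 2: leaves = {3,4,8}. Remove smallest leaf 3, emit neighbor 6.
Step 3: leaves = {4,8}. Remove smallest leaf 4, emit neighbor 5.
Step 4: leaves = {5,8}. Remove smallest leaf 5, emit neighbor 2.
Step 5: leaves = {2,8}. Remove smallest leaf 2, emit neighbor 6.
Step 6: leaves = {6,8}. Remove smallest leaf 6, emit neighbor 7.
Done: 2 vertices remain (7, 8). Sequence = [5 6 5 2 6 7]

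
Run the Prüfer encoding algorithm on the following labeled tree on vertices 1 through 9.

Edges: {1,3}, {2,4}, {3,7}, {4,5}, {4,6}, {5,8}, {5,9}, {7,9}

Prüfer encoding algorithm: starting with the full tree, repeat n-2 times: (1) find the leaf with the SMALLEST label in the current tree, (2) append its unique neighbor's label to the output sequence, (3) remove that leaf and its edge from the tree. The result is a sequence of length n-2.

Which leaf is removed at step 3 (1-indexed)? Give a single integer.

Step 1: current leaves = {1,2,6,8}. Remove leaf 1 (neighbor: 3).
Step 2: current leaves = {2,3,6,8}. Remove leaf 2 (neighbor: 4).
Step 3: current leaves = {3,6,8}. Remove leaf 3 (neighbor: 7).

Answer: 3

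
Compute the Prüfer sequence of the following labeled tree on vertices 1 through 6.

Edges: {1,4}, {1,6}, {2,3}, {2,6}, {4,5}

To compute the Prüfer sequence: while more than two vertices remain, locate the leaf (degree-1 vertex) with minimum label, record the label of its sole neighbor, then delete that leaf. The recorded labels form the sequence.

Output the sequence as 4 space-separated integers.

Step 1: leaves = {3,5}. Remove smallest leaf 3, emit neighbor 2.
Step 2: leaves = {2,5}. Remove smallest leaf 2, emit neighbor 6.
Step 3: leaves = {5,6}. Remove smallest leaf 5, emit neighbor 4.
Step 4: leaves = {4,6}. Remove smallest leaf 4, emit neighbor 1.
Done: 2 vertices remain (1, 6). Sequence = [2 6 4 1]

Answer: 2 6 4 1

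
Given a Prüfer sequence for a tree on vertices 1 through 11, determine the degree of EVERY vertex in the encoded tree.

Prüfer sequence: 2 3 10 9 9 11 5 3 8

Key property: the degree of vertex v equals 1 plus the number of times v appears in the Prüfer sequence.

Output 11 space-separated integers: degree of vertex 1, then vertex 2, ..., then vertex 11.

Answer: 1 2 3 1 2 1 1 2 3 2 2

Derivation:
p_1 = 2: count[2] becomes 1
p_2 = 3: count[3] becomes 1
p_3 = 10: count[10] becomes 1
p_4 = 9: count[9] becomes 1
p_5 = 9: count[9] becomes 2
p_6 = 11: count[11] becomes 1
p_7 = 5: count[5] becomes 1
p_8 = 3: count[3] becomes 2
p_9 = 8: count[8] becomes 1
Degrees (1 + count): deg[1]=1+0=1, deg[2]=1+1=2, deg[3]=1+2=3, deg[4]=1+0=1, deg[5]=1+1=2, deg[6]=1+0=1, deg[7]=1+0=1, deg[8]=1+1=2, deg[9]=1+2=3, deg[10]=1+1=2, deg[11]=1+1=2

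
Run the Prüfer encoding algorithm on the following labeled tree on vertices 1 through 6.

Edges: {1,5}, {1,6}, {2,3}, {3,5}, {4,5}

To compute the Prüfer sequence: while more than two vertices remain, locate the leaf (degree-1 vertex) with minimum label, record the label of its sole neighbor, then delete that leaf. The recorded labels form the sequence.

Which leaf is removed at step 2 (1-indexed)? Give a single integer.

Step 1: current leaves = {2,4,6}. Remove leaf 2 (neighbor: 3).
Step 2: current leaves = {3,4,6}. Remove leaf 3 (neighbor: 5).

Answer: 3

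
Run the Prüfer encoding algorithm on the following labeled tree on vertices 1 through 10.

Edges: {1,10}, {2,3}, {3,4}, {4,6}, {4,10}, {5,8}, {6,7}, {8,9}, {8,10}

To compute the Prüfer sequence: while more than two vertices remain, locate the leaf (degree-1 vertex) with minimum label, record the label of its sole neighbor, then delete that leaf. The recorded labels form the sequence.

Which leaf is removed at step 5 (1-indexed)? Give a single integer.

Step 1: current leaves = {1,2,5,7,9}. Remove leaf 1 (neighbor: 10).
Step 2: current leaves = {2,5,7,9}. Remove leaf 2 (neighbor: 3).
Step 3: current leaves = {3,5,7,9}. Remove leaf 3 (neighbor: 4).
Step 4: current leaves = {5,7,9}. Remove leaf 5 (neighbor: 8).
Step 5: current leaves = {7,9}. Remove leaf 7 (neighbor: 6).

Answer: 7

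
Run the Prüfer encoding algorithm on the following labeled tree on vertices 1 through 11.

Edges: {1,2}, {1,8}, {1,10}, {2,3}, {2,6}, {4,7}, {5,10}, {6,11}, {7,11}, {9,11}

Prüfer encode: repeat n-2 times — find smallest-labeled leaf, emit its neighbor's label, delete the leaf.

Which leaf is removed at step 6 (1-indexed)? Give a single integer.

Step 1: current leaves = {3,4,5,8,9}. Remove leaf 3 (neighbor: 2).
Step 2: current leaves = {4,5,8,9}. Remove leaf 4 (neighbor: 7).
Step 3: current leaves = {5,7,8,9}. Remove leaf 5 (neighbor: 10).
Step 4: current leaves = {7,8,9,10}. Remove leaf 7 (neighbor: 11).
Step 5: current leaves = {8,9,10}. Remove leaf 8 (neighbor: 1).
Step 6: current leaves = {9,10}. Remove leaf 9 (neighbor: 11).

Answer: 9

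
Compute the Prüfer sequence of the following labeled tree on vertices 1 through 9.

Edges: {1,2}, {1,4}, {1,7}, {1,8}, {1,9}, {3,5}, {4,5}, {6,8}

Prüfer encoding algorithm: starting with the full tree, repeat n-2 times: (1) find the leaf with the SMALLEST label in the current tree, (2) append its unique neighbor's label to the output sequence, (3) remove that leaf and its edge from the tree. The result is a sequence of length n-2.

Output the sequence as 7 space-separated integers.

Step 1: leaves = {2,3,6,7,9}. Remove smallest leaf 2, emit neighbor 1.
Step 2: leaves = {3,6,7,9}. Remove smallest leaf 3, emit neighbor 5.
Step 3: leaves = {5,6,7,9}. Remove smallest leaf 5, emit neighbor 4.
Step 4: leaves = {4,6,7,9}. Remove smallest leaf 4, emit neighbor 1.
Step 5: leaves = {6,7,9}. Remove smallest leaf 6, emit neighbor 8.
Step 6: leaves = {7,8,9}. Remove smallest leaf 7, emit neighbor 1.
Step 7: leaves = {8,9}. Remove smallest leaf 8, emit neighbor 1.
Done: 2 vertices remain (1, 9). Sequence = [1 5 4 1 8 1 1]

Answer: 1 5 4 1 8 1 1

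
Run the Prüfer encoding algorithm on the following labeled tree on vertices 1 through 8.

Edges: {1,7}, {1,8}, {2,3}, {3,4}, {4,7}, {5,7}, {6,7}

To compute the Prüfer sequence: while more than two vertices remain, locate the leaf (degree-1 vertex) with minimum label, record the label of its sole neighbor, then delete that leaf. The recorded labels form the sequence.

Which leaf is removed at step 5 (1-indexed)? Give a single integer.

Answer: 6

Derivation:
Step 1: current leaves = {2,5,6,8}. Remove leaf 2 (neighbor: 3).
Step 2: current leaves = {3,5,6,8}. Remove leaf 3 (neighbor: 4).
Step 3: current leaves = {4,5,6,8}. Remove leaf 4 (neighbor: 7).
Step 4: current leaves = {5,6,8}. Remove leaf 5 (neighbor: 7).
Step 5: current leaves = {6,8}. Remove leaf 6 (neighbor: 7).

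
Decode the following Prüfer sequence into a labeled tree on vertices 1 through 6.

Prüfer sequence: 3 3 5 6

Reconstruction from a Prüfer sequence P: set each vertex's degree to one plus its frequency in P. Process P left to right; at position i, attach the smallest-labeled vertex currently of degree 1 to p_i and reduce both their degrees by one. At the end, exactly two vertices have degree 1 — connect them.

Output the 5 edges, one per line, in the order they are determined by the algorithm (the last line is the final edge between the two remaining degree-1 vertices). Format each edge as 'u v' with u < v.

Initial degrees: {1:1, 2:1, 3:3, 4:1, 5:2, 6:2}
Step 1: smallest deg-1 vertex = 1, p_1 = 3. Add edge {1,3}. Now deg[1]=0, deg[3]=2.
Step 2: smallest deg-1 vertex = 2, p_2 = 3. Add edge {2,3}. Now deg[2]=0, deg[3]=1.
Step 3: smallest deg-1 vertex = 3, p_3 = 5. Add edge {3,5}. Now deg[3]=0, deg[5]=1.
Step 4: smallest deg-1 vertex = 4, p_4 = 6. Add edge {4,6}. Now deg[4]=0, deg[6]=1.
Final: two remaining deg-1 vertices are 5, 6. Add edge {5,6}.

Answer: 1 3
2 3
3 5
4 6
5 6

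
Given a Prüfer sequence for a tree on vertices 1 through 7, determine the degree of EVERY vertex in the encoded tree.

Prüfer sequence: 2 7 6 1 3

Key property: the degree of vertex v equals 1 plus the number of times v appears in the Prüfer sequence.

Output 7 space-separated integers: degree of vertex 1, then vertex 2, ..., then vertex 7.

p_1 = 2: count[2] becomes 1
p_2 = 7: count[7] becomes 1
p_3 = 6: count[6] becomes 1
p_4 = 1: count[1] becomes 1
p_5 = 3: count[3] becomes 1
Degrees (1 + count): deg[1]=1+1=2, deg[2]=1+1=2, deg[3]=1+1=2, deg[4]=1+0=1, deg[5]=1+0=1, deg[6]=1+1=2, deg[7]=1+1=2

Answer: 2 2 2 1 1 2 2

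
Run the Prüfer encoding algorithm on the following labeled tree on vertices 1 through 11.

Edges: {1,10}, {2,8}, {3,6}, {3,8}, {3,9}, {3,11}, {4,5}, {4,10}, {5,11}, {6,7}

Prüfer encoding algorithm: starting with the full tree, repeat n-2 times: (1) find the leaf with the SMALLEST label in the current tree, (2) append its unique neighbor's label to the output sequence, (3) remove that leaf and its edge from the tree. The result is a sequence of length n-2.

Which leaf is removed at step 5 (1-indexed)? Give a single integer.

Answer: 8

Derivation:
Step 1: current leaves = {1,2,7,9}. Remove leaf 1 (neighbor: 10).
Step 2: current leaves = {2,7,9,10}. Remove leaf 2 (neighbor: 8).
Step 3: current leaves = {7,8,9,10}. Remove leaf 7 (neighbor: 6).
Step 4: current leaves = {6,8,9,10}. Remove leaf 6 (neighbor: 3).
Step 5: current leaves = {8,9,10}. Remove leaf 8 (neighbor: 3).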